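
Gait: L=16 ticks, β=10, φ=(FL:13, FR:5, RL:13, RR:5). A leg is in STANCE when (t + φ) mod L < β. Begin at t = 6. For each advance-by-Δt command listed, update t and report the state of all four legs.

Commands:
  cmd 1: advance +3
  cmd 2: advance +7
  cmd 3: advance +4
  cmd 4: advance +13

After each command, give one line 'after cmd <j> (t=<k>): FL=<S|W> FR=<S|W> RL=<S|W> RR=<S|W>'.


after cmd 1 (t=9): FL=S FR=W RL=S RR=W
after cmd 2 (t=16): FL=W FR=S RL=W RR=S
after cmd 3 (t=20): FL=S FR=S RL=S RR=S
after cmd 4 (t=33): FL=W FR=S RL=W RR=S

start t=6: FL=S FR=W RL=S RR=W
cmd 1: advance +3 → t=9, phase=(6,14,6,14) → FL=S FR=W RL=S RR=W
cmd 2: advance +7 → t=16, phase=(13,5,13,5) → FL=W FR=S RL=W RR=S
cmd 3: advance +4 → t=20, phase=(1,9,1,9) → FL=S FR=S RL=S RR=S
cmd 4: advance +13 → t=33, phase=(14,6,14,6) → FL=W FR=S RL=W RR=S


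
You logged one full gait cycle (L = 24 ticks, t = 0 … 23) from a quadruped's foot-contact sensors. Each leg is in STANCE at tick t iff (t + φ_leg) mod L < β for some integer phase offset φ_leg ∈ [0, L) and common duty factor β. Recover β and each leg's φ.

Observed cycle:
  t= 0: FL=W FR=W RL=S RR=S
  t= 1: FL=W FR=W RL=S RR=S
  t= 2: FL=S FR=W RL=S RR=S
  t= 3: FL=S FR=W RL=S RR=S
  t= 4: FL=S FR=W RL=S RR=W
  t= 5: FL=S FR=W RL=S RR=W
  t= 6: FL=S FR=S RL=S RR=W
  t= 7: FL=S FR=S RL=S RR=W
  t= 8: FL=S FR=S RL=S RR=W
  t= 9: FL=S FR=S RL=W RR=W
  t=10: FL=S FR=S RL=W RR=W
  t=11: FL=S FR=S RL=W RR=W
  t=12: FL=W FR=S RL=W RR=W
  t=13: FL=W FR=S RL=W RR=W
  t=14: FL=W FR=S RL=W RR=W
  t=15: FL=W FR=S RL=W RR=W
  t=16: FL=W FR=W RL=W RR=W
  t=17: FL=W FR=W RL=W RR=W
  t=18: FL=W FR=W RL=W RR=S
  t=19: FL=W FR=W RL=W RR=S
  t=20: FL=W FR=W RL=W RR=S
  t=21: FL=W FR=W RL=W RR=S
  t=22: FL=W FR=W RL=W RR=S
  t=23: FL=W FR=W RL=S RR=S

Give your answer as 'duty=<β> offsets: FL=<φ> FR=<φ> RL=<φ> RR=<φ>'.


duty β = stance ticks per leg = 10
FL: stance ticks = 10; W→S at t=2 → φ=22
FR: stance ticks = 10; W→S at t=6 → φ=18
RL: stance ticks = 10; W→S at t=23 → φ=1
RR: stance ticks = 10; W→S at t=18 → φ=6

duty=10 offsets: FL=22 FR=18 RL=1 RR=6


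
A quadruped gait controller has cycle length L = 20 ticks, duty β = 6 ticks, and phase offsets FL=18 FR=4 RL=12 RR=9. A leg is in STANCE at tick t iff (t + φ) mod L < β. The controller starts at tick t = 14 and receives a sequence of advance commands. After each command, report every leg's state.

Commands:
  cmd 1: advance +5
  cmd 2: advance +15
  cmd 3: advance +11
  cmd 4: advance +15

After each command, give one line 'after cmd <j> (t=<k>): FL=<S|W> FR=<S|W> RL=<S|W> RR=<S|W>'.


start t=14: FL=W FR=W RL=W RR=S
cmd 1: advance +5 → t=19, phase=(17,3,11,8) → FL=W FR=S RL=W RR=W
cmd 2: advance +15 → t=34, phase=(12,18,6,3) → FL=W FR=W RL=W RR=S
cmd 3: advance +11 → t=45, phase=(3,9,17,14) → FL=S FR=W RL=W RR=W
cmd 4: advance +15 → t=60, phase=(18,4,12,9) → FL=W FR=S RL=W RR=W

after cmd 1 (t=19): FL=W FR=S RL=W RR=W
after cmd 2 (t=34): FL=W FR=W RL=W RR=S
after cmd 3 (t=45): FL=S FR=W RL=W RR=W
after cmd 4 (t=60): FL=W FR=S RL=W RR=W


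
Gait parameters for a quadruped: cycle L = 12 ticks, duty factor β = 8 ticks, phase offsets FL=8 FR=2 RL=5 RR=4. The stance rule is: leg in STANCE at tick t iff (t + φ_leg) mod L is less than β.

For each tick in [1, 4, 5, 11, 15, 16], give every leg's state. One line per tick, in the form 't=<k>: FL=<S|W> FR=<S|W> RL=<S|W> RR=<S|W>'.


t=1: FL=W FR=S RL=S RR=S
t=4: FL=S FR=S RL=W RR=W
t=5: FL=S FR=S RL=W RR=W
t=11: FL=S FR=S RL=S RR=S
t=15: FL=W FR=S RL=W RR=S
t=16: FL=S FR=S RL=W RR=W

t=1: phase=(9,3,6,5) vs β=8 → FL=W FR=S RL=S RR=S
t=4: phase=(0,6,9,8) vs β=8 → FL=S FR=S RL=W RR=W
t=5: phase=(1,7,10,9) vs β=8 → FL=S FR=S RL=W RR=W
t=11: phase=(7,1,4,3) vs β=8 → FL=S FR=S RL=S RR=S
t=15: phase=(11,5,8,7) vs β=8 → FL=W FR=S RL=W RR=S
t=16: phase=(0,6,9,8) vs β=8 → FL=S FR=S RL=W RR=W


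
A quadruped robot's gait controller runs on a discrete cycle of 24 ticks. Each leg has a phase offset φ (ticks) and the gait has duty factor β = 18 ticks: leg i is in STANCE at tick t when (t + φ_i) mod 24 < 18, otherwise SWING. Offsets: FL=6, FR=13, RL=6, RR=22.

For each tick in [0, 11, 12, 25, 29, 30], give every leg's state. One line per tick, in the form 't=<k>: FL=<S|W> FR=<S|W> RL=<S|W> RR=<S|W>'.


t=0: FL=S FR=S RL=S RR=W
t=11: FL=S FR=S RL=S RR=S
t=12: FL=W FR=S RL=W RR=S
t=25: FL=S FR=S RL=S RR=W
t=29: FL=S FR=W RL=S RR=S
t=30: FL=S FR=W RL=S RR=S

t=0: phase=(6,13,6,22) vs β=18 → FL=S FR=S RL=S RR=W
t=11: phase=(17,0,17,9) vs β=18 → FL=S FR=S RL=S RR=S
t=12: phase=(18,1,18,10) vs β=18 → FL=W FR=S RL=W RR=S
t=25: phase=(7,14,7,23) vs β=18 → FL=S FR=S RL=S RR=W
t=29: phase=(11,18,11,3) vs β=18 → FL=S FR=W RL=S RR=S
t=30: phase=(12,19,12,4) vs β=18 → FL=S FR=W RL=S RR=S


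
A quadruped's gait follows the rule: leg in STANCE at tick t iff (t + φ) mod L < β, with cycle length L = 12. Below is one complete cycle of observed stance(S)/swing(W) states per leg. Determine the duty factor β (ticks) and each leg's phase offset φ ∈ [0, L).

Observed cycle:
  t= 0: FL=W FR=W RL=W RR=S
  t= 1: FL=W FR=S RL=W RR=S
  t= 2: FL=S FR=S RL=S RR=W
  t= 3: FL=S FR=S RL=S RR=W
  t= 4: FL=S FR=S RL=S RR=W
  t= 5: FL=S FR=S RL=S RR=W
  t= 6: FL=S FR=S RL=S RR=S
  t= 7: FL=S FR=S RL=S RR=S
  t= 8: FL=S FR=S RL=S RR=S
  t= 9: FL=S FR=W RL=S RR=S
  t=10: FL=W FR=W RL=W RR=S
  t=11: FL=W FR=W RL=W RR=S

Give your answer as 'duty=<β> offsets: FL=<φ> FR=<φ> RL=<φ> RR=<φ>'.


duty β = stance ticks per leg = 8
FL: stance ticks = 8; W→S at t=2 → φ=10
FR: stance ticks = 8; W→S at t=1 → φ=11
RL: stance ticks = 8; W→S at t=2 → φ=10
RR: stance ticks = 8; W→S at t=6 → φ=6

duty=8 offsets: FL=10 FR=11 RL=10 RR=6


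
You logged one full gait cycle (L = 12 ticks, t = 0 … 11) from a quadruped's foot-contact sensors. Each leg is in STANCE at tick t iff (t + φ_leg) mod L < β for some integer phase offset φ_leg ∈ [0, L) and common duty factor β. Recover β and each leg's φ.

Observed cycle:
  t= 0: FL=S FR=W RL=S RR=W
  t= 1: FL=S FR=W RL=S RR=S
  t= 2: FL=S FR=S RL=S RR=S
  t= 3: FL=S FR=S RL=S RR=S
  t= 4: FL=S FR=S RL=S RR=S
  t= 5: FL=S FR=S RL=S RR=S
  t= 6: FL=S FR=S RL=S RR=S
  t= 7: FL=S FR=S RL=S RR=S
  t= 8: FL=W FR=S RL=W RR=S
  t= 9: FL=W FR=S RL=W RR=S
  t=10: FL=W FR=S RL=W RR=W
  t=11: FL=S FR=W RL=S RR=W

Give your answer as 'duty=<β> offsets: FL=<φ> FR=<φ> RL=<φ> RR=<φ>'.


duty=9 offsets: FL=1 FR=10 RL=1 RR=11

duty β = stance ticks per leg = 9
FL: stance ticks = 9; W→S at t=11 → φ=1
FR: stance ticks = 9; W→S at t=2 → φ=10
RL: stance ticks = 9; W→S at t=11 → φ=1
RR: stance ticks = 9; W→S at t=1 → φ=11


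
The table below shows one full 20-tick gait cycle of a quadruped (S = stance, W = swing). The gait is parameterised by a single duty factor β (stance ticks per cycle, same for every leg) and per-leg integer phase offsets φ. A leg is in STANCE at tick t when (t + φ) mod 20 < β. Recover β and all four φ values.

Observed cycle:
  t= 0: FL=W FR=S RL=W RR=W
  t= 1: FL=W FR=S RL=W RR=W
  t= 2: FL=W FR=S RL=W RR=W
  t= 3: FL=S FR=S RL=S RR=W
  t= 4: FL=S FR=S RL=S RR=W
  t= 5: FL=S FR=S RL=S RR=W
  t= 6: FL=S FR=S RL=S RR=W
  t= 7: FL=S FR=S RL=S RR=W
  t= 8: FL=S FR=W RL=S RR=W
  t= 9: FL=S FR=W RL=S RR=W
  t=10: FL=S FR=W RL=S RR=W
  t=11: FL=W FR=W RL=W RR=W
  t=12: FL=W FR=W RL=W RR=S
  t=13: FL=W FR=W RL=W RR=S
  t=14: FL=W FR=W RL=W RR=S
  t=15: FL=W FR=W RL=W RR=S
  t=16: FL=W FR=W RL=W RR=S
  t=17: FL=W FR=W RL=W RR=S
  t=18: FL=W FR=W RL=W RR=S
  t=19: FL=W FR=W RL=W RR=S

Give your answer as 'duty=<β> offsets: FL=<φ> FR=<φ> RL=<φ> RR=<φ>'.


duty β = stance ticks per leg = 8
FL: stance ticks = 8; W→S at t=3 → φ=17
FR: stance ticks = 8; W→S at t=0 → φ=0
RL: stance ticks = 8; W→S at t=3 → φ=17
RR: stance ticks = 8; W→S at t=12 → φ=8

duty=8 offsets: FL=17 FR=0 RL=17 RR=8


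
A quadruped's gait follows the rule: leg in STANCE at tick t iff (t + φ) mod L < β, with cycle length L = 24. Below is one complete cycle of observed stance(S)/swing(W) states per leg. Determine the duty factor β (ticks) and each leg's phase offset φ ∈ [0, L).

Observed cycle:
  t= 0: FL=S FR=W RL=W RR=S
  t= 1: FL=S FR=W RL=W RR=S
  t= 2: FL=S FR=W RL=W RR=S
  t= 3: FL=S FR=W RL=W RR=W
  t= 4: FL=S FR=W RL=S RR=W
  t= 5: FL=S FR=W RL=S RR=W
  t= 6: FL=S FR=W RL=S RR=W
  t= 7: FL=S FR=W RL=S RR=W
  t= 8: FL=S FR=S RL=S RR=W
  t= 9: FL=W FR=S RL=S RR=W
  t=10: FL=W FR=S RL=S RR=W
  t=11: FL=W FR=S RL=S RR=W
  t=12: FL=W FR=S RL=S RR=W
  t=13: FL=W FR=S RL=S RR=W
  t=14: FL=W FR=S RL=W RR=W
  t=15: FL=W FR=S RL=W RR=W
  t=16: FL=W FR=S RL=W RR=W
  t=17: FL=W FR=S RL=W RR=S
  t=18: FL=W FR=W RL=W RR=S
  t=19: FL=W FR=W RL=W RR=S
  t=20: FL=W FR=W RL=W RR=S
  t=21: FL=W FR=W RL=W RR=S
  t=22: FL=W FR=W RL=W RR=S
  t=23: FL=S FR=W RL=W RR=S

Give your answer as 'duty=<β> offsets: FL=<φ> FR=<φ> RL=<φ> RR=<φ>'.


duty β = stance ticks per leg = 10
FL: stance ticks = 10; W→S at t=23 → φ=1
FR: stance ticks = 10; W→S at t=8 → φ=16
RL: stance ticks = 10; W→S at t=4 → φ=20
RR: stance ticks = 10; W→S at t=17 → φ=7

duty=10 offsets: FL=1 FR=16 RL=20 RR=7


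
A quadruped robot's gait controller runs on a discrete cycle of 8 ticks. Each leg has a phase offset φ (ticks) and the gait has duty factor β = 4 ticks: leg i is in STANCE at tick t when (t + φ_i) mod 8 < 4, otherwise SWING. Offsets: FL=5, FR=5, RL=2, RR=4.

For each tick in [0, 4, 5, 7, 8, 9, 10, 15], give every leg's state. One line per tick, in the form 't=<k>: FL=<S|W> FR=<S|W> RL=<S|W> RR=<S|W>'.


t=0: phase=(5,5,2,4) vs β=4 → FL=W FR=W RL=S RR=W
t=4: phase=(1,1,6,0) vs β=4 → FL=S FR=S RL=W RR=S
t=5: phase=(2,2,7,1) vs β=4 → FL=S FR=S RL=W RR=S
t=7: phase=(4,4,1,3) vs β=4 → FL=W FR=W RL=S RR=S
t=8: phase=(5,5,2,4) vs β=4 → FL=W FR=W RL=S RR=W
t=9: phase=(6,6,3,5) vs β=4 → FL=W FR=W RL=S RR=W
t=10: phase=(7,7,4,6) vs β=4 → FL=W FR=W RL=W RR=W
t=15: phase=(4,4,1,3) vs β=4 → FL=W FR=W RL=S RR=S

t=0: FL=W FR=W RL=S RR=W
t=4: FL=S FR=S RL=W RR=S
t=5: FL=S FR=S RL=W RR=S
t=7: FL=W FR=W RL=S RR=S
t=8: FL=W FR=W RL=S RR=W
t=9: FL=W FR=W RL=S RR=W
t=10: FL=W FR=W RL=W RR=W
t=15: FL=W FR=W RL=S RR=S


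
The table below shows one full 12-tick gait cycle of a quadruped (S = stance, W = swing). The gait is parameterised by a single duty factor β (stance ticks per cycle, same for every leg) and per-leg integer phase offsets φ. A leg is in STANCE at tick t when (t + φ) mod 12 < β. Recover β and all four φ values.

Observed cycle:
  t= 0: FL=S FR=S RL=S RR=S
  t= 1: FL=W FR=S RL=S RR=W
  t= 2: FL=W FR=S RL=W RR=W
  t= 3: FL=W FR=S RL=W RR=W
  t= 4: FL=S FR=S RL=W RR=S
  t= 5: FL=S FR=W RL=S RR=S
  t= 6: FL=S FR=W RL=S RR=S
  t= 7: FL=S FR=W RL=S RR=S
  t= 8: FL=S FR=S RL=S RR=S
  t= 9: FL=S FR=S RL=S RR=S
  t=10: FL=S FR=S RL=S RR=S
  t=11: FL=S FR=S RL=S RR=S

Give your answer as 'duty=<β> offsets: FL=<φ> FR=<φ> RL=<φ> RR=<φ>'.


duty=9 offsets: FL=8 FR=4 RL=7 RR=8

duty β = stance ticks per leg = 9
FL: stance ticks = 9; W→S at t=4 → φ=8
FR: stance ticks = 9; W→S at t=8 → φ=4
RL: stance ticks = 9; W→S at t=5 → φ=7
RR: stance ticks = 9; W→S at t=4 → φ=8


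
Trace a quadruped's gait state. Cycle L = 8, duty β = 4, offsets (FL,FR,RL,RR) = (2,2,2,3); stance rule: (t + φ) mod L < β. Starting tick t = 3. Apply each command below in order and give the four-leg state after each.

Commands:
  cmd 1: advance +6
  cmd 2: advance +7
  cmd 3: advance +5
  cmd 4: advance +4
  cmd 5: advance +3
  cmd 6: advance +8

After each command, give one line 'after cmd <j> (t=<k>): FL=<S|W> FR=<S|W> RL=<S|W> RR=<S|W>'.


start t=3: FL=W FR=W RL=W RR=W
cmd 1: advance +6 → t=9, phase=(3,3,3,4) → FL=S FR=S RL=S RR=W
cmd 2: advance +7 → t=16, phase=(2,2,2,3) → FL=S FR=S RL=S RR=S
cmd 3: advance +5 → t=21, phase=(7,7,7,0) → FL=W FR=W RL=W RR=S
cmd 4: advance +4 → t=25, phase=(3,3,3,4) → FL=S FR=S RL=S RR=W
cmd 5: advance +3 → t=28, phase=(6,6,6,7) → FL=W FR=W RL=W RR=W
cmd 6: advance +8 → t=36, phase=(6,6,6,7) → FL=W FR=W RL=W RR=W

after cmd 1 (t=9): FL=S FR=S RL=S RR=W
after cmd 2 (t=16): FL=S FR=S RL=S RR=S
after cmd 3 (t=21): FL=W FR=W RL=W RR=S
after cmd 4 (t=25): FL=S FR=S RL=S RR=W
after cmd 5 (t=28): FL=W FR=W RL=W RR=W
after cmd 6 (t=36): FL=W FR=W RL=W RR=W


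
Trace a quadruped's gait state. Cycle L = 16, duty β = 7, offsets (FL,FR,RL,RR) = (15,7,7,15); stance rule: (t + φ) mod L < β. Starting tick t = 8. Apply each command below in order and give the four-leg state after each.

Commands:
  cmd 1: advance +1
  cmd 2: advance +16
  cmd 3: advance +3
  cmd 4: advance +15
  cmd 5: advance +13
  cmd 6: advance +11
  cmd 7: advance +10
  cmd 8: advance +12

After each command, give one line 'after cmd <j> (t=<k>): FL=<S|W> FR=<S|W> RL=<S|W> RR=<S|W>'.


after cmd 1 (t=9): FL=W FR=S RL=S RR=W
after cmd 2 (t=25): FL=W FR=S RL=S RR=W
after cmd 3 (t=28): FL=W FR=S RL=S RR=W
after cmd 4 (t=43): FL=W FR=S RL=S RR=W
after cmd 5 (t=56): FL=W FR=W RL=W RR=W
after cmd 6 (t=67): FL=S FR=W RL=W RR=S
after cmd 7 (t=77): FL=W FR=S RL=S RR=W
after cmd 8 (t=89): FL=W FR=S RL=S RR=W

start t=8: FL=W FR=W RL=W RR=W
cmd 1: advance +1 → t=9, phase=(8,0,0,8) → FL=W FR=S RL=S RR=W
cmd 2: advance +16 → t=25, phase=(8,0,0,8) → FL=W FR=S RL=S RR=W
cmd 3: advance +3 → t=28, phase=(11,3,3,11) → FL=W FR=S RL=S RR=W
cmd 4: advance +15 → t=43, phase=(10,2,2,10) → FL=W FR=S RL=S RR=W
cmd 5: advance +13 → t=56, phase=(7,15,15,7) → FL=W FR=W RL=W RR=W
cmd 6: advance +11 → t=67, phase=(2,10,10,2) → FL=S FR=W RL=W RR=S
cmd 7: advance +10 → t=77, phase=(12,4,4,12) → FL=W FR=S RL=S RR=W
cmd 8: advance +12 → t=89, phase=(8,0,0,8) → FL=W FR=S RL=S RR=W


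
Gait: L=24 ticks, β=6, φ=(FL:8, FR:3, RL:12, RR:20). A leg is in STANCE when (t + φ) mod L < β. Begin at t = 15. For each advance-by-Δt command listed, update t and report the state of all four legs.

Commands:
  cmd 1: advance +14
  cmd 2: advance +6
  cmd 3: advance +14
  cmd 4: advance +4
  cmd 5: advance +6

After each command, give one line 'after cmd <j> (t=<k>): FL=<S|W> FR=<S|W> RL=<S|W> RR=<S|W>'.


start t=15: FL=W FR=W RL=S RR=W
cmd 1: advance +14 → t=29, phase=(13,8,17,1) → FL=W FR=W RL=W RR=S
cmd 2: advance +6 → t=35, phase=(19,14,23,7) → FL=W FR=W RL=W RR=W
cmd 3: advance +14 → t=49, phase=(9,4,13,21) → FL=W FR=S RL=W RR=W
cmd 4: advance +4 → t=53, phase=(13,8,17,1) → FL=W FR=W RL=W RR=S
cmd 5: advance +6 → t=59, phase=(19,14,23,7) → FL=W FR=W RL=W RR=W

after cmd 1 (t=29): FL=W FR=W RL=W RR=S
after cmd 2 (t=35): FL=W FR=W RL=W RR=W
after cmd 3 (t=49): FL=W FR=S RL=W RR=W
after cmd 4 (t=53): FL=W FR=W RL=W RR=S
after cmd 5 (t=59): FL=W FR=W RL=W RR=W


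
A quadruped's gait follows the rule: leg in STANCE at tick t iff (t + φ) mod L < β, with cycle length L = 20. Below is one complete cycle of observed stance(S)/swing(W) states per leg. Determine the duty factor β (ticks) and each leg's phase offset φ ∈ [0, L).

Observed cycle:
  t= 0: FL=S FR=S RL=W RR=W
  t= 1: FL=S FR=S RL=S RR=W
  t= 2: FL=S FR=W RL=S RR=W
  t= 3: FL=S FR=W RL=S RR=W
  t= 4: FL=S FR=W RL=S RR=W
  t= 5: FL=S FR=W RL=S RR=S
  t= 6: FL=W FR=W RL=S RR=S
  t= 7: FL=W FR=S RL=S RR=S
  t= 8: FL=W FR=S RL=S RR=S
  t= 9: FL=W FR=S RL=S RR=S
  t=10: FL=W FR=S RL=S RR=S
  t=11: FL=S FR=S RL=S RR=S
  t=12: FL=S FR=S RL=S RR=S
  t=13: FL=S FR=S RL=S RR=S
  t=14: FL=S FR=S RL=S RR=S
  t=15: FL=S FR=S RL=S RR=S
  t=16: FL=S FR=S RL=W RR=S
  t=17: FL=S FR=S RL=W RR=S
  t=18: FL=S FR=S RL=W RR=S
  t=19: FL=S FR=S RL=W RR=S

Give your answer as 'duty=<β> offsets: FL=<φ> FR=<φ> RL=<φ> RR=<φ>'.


duty β = stance ticks per leg = 15
FL: stance ticks = 15; W→S at t=11 → φ=9
FR: stance ticks = 15; W→S at t=7 → φ=13
RL: stance ticks = 15; W→S at t=1 → φ=19
RR: stance ticks = 15; W→S at t=5 → φ=15

duty=15 offsets: FL=9 FR=13 RL=19 RR=15


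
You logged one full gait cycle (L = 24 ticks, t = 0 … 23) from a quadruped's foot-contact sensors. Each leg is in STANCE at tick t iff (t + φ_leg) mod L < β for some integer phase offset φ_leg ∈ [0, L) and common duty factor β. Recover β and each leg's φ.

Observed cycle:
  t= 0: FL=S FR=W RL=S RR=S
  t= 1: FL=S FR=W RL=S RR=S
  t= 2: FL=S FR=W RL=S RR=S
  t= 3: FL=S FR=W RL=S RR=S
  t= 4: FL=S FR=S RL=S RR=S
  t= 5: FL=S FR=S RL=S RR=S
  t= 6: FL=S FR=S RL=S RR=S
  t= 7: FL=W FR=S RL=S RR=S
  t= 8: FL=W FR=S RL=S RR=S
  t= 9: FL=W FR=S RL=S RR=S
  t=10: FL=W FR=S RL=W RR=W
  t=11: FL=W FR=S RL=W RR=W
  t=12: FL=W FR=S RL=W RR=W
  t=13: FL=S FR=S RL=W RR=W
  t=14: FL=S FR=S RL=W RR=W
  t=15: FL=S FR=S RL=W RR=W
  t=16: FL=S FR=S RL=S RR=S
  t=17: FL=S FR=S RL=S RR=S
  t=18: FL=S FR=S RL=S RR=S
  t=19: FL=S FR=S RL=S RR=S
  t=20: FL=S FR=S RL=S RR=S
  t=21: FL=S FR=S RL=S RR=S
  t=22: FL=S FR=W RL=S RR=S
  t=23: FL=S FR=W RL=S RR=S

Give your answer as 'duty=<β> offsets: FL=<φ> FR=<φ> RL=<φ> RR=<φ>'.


duty β = stance ticks per leg = 18
FL: stance ticks = 18; W→S at t=13 → φ=11
FR: stance ticks = 18; W→S at t=4 → φ=20
RL: stance ticks = 18; W→S at t=16 → φ=8
RR: stance ticks = 18; W→S at t=16 → φ=8

duty=18 offsets: FL=11 FR=20 RL=8 RR=8


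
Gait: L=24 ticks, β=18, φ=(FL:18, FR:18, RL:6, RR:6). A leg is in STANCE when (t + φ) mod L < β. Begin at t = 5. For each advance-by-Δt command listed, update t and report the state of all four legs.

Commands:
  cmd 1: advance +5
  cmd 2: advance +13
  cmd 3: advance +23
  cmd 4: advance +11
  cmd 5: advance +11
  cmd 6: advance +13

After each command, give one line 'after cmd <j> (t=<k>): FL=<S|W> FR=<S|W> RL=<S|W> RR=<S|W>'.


after cmd 1 (t=10): FL=S FR=S RL=S RR=S
after cmd 2 (t=23): FL=S FR=S RL=S RR=S
after cmd 3 (t=46): FL=S FR=S RL=S RR=S
after cmd 4 (t=57): FL=S FR=S RL=S RR=S
after cmd 5 (t=68): FL=S FR=S RL=S RR=S
after cmd 6 (t=81): FL=S FR=S RL=S RR=S

start t=5: FL=W FR=W RL=S RR=S
cmd 1: advance +5 → t=10, phase=(4,4,16,16) → FL=S FR=S RL=S RR=S
cmd 2: advance +13 → t=23, phase=(17,17,5,5) → FL=S FR=S RL=S RR=S
cmd 3: advance +23 → t=46, phase=(16,16,4,4) → FL=S FR=S RL=S RR=S
cmd 4: advance +11 → t=57, phase=(3,3,15,15) → FL=S FR=S RL=S RR=S
cmd 5: advance +11 → t=68, phase=(14,14,2,2) → FL=S FR=S RL=S RR=S
cmd 6: advance +13 → t=81, phase=(3,3,15,15) → FL=S FR=S RL=S RR=S


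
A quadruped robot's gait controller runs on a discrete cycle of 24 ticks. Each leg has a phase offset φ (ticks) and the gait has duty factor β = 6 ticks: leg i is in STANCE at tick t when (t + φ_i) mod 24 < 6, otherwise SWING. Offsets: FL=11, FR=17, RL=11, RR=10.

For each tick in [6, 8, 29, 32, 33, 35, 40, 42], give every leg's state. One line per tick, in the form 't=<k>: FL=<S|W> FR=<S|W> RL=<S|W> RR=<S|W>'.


t=6: phase=(17,23,17,16) vs β=6 → FL=W FR=W RL=W RR=W
t=8: phase=(19,1,19,18) vs β=6 → FL=W FR=S RL=W RR=W
t=29: phase=(16,22,16,15) vs β=6 → FL=W FR=W RL=W RR=W
t=32: phase=(19,1,19,18) vs β=6 → FL=W FR=S RL=W RR=W
t=33: phase=(20,2,20,19) vs β=6 → FL=W FR=S RL=W RR=W
t=35: phase=(22,4,22,21) vs β=6 → FL=W FR=S RL=W RR=W
t=40: phase=(3,9,3,2) vs β=6 → FL=S FR=W RL=S RR=S
t=42: phase=(5,11,5,4) vs β=6 → FL=S FR=W RL=S RR=S

t=6: FL=W FR=W RL=W RR=W
t=8: FL=W FR=S RL=W RR=W
t=29: FL=W FR=W RL=W RR=W
t=32: FL=W FR=S RL=W RR=W
t=33: FL=W FR=S RL=W RR=W
t=35: FL=W FR=S RL=W RR=W
t=40: FL=S FR=W RL=S RR=S
t=42: FL=S FR=W RL=S RR=S


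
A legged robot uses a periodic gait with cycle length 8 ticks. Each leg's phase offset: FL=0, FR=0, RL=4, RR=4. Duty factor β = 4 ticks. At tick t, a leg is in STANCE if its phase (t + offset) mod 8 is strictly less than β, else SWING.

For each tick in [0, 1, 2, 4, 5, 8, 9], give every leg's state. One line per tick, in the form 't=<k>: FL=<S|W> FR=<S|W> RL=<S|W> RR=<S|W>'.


t=0: FL=S FR=S RL=W RR=W
t=1: FL=S FR=S RL=W RR=W
t=2: FL=S FR=S RL=W RR=W
t=4: FL=W FR=W RL=S RR=S
t=5: FL=W FR=W RL=S RR=S
t=8: FL=S FR=S RL=W RR=W
t=9: FL=S FR=S RL=W RR=W

t=0: phase=(0,0,4,4) vs β=4 → FL=S FR=S RL=W RR=W
t=1: phase=(1,1,5,5) vs β=4 → FL=S FR=S RL=W RR=W
t=2: phase=(2,2,6,6) vs β=4 → FL=S FR=S RL=W RR=W
t=4: phase=(4,4,0,0) vs β=4 → FL=W FR=W RL=S RR=S
t=5: phase=(5,5,1,1) vs β=4 → FL=W FR=W RL=S RR=S
t=8: phase=(0,0,4,4) vs β=4 → FL=S FR=S RL=W RR=W
t=9: phase=(1,1,5,5) vs β=4 → FL=S FR=S RL=W RR=W


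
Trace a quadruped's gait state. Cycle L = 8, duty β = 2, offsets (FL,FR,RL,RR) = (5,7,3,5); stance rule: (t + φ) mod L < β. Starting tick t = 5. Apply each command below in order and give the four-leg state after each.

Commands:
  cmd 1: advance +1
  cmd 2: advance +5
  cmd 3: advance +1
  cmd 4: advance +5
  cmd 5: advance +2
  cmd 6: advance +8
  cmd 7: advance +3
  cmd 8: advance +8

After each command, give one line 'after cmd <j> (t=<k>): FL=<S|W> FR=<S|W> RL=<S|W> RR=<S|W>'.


after cmd 1 (t=6): FL=W FR=W RL=S RR=W
after cmd 2 (t=11): FL=S FR=W RL=W RR=S
after cmd 3 (t=12): FL=S FR=W RL=W RR=S
after cmd 4 (t=17): FL=W FR=S RL=W RR=W
after cmd 5 (t=19): FL=S FR=W RL=W RR=S
after cmd 6 (t=27): FL=S FR=W RL=W RR=S
after cmd 7 (t=30): FL=W FR=W RL=S RR=W
after cmd 8 (t=38): FL=W FR=W RL=S RR=W

start t=5: FL=W FR=W RL=S RR=W
cmd 1: advance +1 → t=6, phase=(3,5,1,3) → FL=W FR=W RL=S RR=W
cmd 2: advance +5 → t=11, phase=(0,2,6,0) → FL=S FR=W RL=W RR=S
cmd 3: advance +1 → t=12, phase=(1,3,7,1) → FL=S FR=W RL=W RR=S
cmd 4: advance +5 → t=17, phase=(6,0,4,6) → FL=W FR=S RL=W RR=W
cmd 5: advance +2 → t=19, phase=(0,2,6,0) → FL=S FR=W RL=W RR=S
cmd 6: advance +8 → t=27, phase=(0,2,6,0) → FL=S FR=W RL=W RR=S
cmd 7: advance +3 → t=30, phase=(3,5,1,3) → FL=W FR=W RL=S RR=W
cmd 8: advance +8 → t=38, phase=(3,5,1,3) → FL=W FR=W RL=S RR=W


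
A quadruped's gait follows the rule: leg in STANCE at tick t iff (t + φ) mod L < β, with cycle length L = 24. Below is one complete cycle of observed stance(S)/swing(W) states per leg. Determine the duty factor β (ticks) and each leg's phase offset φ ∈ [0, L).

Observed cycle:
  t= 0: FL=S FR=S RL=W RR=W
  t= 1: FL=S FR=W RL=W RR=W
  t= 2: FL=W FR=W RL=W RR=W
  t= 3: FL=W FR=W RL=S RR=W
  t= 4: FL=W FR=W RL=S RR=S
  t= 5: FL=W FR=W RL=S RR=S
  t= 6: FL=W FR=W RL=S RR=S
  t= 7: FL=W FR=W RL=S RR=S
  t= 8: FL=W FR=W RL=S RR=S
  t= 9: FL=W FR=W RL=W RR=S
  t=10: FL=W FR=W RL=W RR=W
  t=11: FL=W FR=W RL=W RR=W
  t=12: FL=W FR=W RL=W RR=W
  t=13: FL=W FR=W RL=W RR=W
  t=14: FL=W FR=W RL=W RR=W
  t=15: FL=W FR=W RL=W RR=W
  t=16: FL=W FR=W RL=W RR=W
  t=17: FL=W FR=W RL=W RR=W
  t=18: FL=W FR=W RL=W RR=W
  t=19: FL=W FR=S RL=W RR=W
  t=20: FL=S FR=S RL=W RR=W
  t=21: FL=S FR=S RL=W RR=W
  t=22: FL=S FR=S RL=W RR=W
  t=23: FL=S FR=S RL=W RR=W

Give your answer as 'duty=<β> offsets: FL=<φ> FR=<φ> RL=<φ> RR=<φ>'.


duty β = stance ticks per leg = 6
FL: stance ticks = 6; W→S at t=20 → φ=4
FR: stance ticks = 6; W→S at t=19 → φ=5
RL: stance ticks = 6; W→S at t=3 → φ=21
RR: stance ticks = 6; W→S at t=4 → φ=20

duty=6 offsets: FL=4 FR=5 RL=21 RR=20


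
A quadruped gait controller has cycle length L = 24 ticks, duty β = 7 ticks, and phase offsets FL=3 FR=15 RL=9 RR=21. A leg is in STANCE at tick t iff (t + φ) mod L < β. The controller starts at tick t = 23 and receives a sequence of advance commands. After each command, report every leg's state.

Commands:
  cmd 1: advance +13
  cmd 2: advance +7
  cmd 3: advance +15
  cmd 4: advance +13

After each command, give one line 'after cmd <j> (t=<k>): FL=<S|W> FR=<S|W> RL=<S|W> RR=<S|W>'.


start t=23: FL=S FR=W RL=W RR=W
cmd 1: advance +13 → t=36, phase=(15,3,21,9) → FL=W FR=S RL=W RR=W
cmd 2: advance +7 → t=43, phase=(22,10,4,16) → FL=W FR=W RL=S RR=W
cmd 3: advance +15 → t=58, phase=(13,1,19,7) → FL=W FR=S RL=W RR=W
cmd 4: advance +13 → t=71, phase=(2,14,8,20) → FL=S FR=W RL=W RR=W

after cmd 1 (t=36): FL=W FR=S RL=W RR=W
after cmd 2 (t=43): FL=W FR=W RL=S RR=W
after cmd 3 (t=58): FL=W FR=S RL=W RR=W
after cmd 4 (t=71): FL=S FR=W RL=W RR=W


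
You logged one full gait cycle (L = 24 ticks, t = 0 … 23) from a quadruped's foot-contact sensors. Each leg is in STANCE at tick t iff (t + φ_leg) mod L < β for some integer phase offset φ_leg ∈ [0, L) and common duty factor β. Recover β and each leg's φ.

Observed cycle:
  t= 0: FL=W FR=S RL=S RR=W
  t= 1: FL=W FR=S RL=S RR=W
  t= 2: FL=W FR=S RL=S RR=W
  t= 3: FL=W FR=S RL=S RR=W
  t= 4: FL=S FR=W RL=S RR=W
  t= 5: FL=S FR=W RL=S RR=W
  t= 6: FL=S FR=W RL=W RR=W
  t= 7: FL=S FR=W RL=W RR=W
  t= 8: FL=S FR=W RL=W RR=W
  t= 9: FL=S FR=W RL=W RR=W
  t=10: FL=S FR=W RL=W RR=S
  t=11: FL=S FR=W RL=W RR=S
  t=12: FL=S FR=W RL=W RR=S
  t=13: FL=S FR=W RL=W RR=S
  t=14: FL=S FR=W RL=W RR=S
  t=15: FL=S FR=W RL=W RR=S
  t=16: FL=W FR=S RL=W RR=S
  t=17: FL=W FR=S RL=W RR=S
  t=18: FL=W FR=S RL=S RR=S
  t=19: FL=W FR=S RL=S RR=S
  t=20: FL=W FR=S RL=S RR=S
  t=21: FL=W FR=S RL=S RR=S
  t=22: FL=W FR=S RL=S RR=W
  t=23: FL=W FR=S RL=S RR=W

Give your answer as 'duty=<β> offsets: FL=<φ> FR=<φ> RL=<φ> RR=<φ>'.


duty β = stance ticks per leg = 12
FL: stance ticks = 12; W→S at t=4 → φ=20
FR: stance ticks = 12; W→S at t=16 → φ=8
RL: stance ticks = 12; W→S at t=18 → φ=6
RR: stance ticks = 12; W→S at t=10 → φ=14

duty=12 offsets: FL=20 FR=8 RL=6 RR=14


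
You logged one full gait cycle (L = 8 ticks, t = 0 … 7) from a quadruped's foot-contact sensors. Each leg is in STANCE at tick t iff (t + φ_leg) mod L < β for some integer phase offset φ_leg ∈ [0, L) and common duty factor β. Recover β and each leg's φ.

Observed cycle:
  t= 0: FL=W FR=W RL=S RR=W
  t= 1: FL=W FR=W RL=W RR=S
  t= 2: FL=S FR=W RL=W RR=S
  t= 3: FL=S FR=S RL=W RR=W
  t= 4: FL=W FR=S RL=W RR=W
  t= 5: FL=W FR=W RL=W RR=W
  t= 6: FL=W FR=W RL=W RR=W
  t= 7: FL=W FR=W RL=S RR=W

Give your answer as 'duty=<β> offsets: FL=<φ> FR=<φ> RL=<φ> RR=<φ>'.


duty β = stance ticks per leg = 2
FL: stance ticks = 2; W→S at t=2 → φ=6
FR: stance ticks = 2; W→S at t=3 → φ=5
RL: stance ticks = 2; W→S at t=7 → φ=1
RR: stance ticks = 2; W→S at t=1 → φ=7

duty=2 offsets: FL=6 FR=5 RL=1 RR=7


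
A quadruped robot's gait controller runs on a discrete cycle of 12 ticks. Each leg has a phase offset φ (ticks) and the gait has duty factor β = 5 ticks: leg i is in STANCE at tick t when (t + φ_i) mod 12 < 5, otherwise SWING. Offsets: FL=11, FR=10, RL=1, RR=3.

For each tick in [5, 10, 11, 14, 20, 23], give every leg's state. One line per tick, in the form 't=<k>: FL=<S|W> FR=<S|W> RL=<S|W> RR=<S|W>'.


t=5: FL=S FR=S RL=W RR=W
t=10: FL=W FR=W RL=W RR=S
t=11: FL=W FR=W RL=S RR=S
t=14: FL=S FR=S RL=S RR=W
t=20: FL=W FR=W RL=W RR=W
t=23: FL=W FR=W RL=S RR=S

t=5: phase=(4,3,6,8) vs β=5 → FL=S FR=S RL=W RR=W
t=10: phase=(9,8,11,1) vs β=5 → FL=W FR=W RL=W RR=S
t=11: phase=(10,9,0,2) vs β=5 → FL=W FR=W RL=S RR=S
t=14: phase=(1,0,3,5) vs β=5 → FL=S FR=S RL=S RR=W
t=20: phase=(7,6,9,11) vs β=5 → FL=W FR=W RL=W RR=W
t=23: phase=(10,9,0,2) vs β=5 → FL=W FR=W RL=S RR=S


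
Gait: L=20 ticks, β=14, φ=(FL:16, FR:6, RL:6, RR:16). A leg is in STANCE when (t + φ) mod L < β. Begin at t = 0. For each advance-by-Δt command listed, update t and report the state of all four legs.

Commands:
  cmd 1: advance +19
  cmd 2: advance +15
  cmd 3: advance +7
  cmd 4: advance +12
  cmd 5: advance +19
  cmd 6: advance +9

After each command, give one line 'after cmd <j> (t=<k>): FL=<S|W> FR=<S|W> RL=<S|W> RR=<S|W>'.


start t=0: FL=W FR=S RL=S RR=W
cmd 1: advance +19 → t=19, phase=(15,5,5,15) → FL=W FR=S RL=S RR=W
cmd 2: advance +15 → t=34, phase=(10,0,0,10) → FL=S FR=S RL=S RR=S
cmd 3: advance +7 → t=41, phase=(17,7,7,17) → FL=W FR=S RL=S RR=W
cmd 4: advance +12 → t=53, phase=(9,19,19,9) → FL=S FR=W RL=W RR=S
cmd 5: advance +19 → t=72, phase=(8,18,18,8) → FL=S FR=W RL=W RR=S
cmd 6: advance +9 → t=81, phase=(17,7,7,17) → FL=W FR=S RL=S RR=W

after cmd 1 (t=19): FL=W FR=S RL=S RR=W
after cmd 2 (t=34): FL=S FR=S RL=S RR=S
after cmd 3 (t=41): FL=W FR=S RL=S RR=W
after cmd 4 (t=53): FL=S FR=W RL=W RR=S
after cmd 5 (t=72): FL=S FR=W RL=W RR=S
after cmd 6 (t=81): FL=W FR=S RL=S RR=W


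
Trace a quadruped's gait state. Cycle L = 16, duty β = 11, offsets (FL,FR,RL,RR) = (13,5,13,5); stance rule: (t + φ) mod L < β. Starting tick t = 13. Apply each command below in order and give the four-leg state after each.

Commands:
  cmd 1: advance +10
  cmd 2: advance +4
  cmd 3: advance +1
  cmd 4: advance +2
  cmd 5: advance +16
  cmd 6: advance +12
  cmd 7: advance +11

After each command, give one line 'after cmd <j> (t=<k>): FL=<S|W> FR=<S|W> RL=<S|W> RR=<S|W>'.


after cmd 1 (t=23): FL=S FR=W RL=S RR=W
after cmd 2 (t=27): FL=S FR=S RL=S RR=S
after cmd 3 (t=28): FL=S FR=S RL=S RR=S
after cmd 4 (t=30): FL=W FR=S RL=W RR=S
after cmd 5 (t=46): FL=W FR=S RL=W RR=S
after cmd 6 (t=58): FL=S FR=W RL=S RR=W
after cmd 7 (t=69): FL=S FR=S RL=S RR=S

start t=13: FL=S FR=S RL=S RR=S
cmd 1: advance +10 → t=23, phase=(4,12,4,12) → FL=S FR=W RL=S RR=W
cmd 2: advance +4 → t=27, phase=(8,0,8,0) → FL=S FR=S RL=S RR=S
cmd 3: advance +1 → t=28, phase=(9,1,9,1) → FL=S FR=S RL=S RR=S
cmd 4: advance +2 → t=30, phase=(11,3,11,3) → FL=W FR=S RL=W RR=S
cmd 5: advance +16 → t=46, phase=(11,3,11,3) → FL=W FR=S RL=W RR=S
cmd 6: advance +12 → t=58, phase=(7,15,7,15) → FL=S FR=W RL=S RR=W
cmd 7: advance +11 → t=69, phase=(2,10,2,10) → FL=S FR=S RL=S RR=S


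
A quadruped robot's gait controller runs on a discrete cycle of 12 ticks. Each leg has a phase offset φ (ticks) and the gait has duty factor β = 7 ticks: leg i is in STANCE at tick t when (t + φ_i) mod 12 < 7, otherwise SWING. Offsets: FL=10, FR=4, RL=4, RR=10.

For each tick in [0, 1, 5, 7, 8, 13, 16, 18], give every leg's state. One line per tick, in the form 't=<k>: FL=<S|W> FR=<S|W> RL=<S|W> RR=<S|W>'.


t=0: FL=W FR=S RL=S RR=W
t=1: FL=W FR=S RL=S RR=W
t=5: FL=S FR=W RL=W RR=S
t=7: FL=S FR=W RL=W RR=S
t=8: FL=S FR=S RL=S RR=S
t=13: FL=W FR=S RL=S RR=W
t=16: FL=S FR=W RL=W RR=S
t=18: FL=S FR=W RL=W RR=S

t=0: phase=(10,4,4,10) vs β=7 → FL=W FR=S RL=S RR=W
t=1: phase=(11,5,5,11) vs β=7 → FL=W FR=S RL=S RR=W
t=5: phase=(3,9,9,3) vs β=7 → FL=S FR=W RL=W RR=S
t=7: phase=(5,11,11,5) vs β=7 → FL=S FR=W RL=W RR=S
t=8: phase=(6,0,0,6) vs β=7 → FL=S FR=S RL=S RR=S
t=13: phase=(11,5,5,11) vs β=7 → FL=W FR=S RL=S RR=W
t=16: phase=(2,8,8,2) vs β=7 → FL=S FR=W RL=W RR=S
t=18: phase=(4,10,10,4) vs β=7 → FL=S FR=W RL=W RR=S


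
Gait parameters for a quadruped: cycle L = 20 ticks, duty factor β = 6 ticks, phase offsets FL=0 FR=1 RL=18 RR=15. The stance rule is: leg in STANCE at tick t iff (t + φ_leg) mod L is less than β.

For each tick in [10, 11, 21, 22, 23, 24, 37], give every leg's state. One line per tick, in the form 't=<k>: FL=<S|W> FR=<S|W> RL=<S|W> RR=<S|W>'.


t=10: phase=(10,11,8,5) vs β=6 → FL=W FR=W RL=W RR=S
t=11: phase=(11,12,9,6) vs β=6 → FL=W FR=W RL=W RR=W
t=21: phase=(1,2,19,16) vs β=6 → FL=S FR=S RL=W RR=W
t=22: phase=(2,3,0,17) vs β=6 → FL=S FR=S RL=S RR=W
t=23: phase=(3,4,1,18) vs β=6 → FL=S FR=S RL=S RR=W
t=24: phase=(4,5,2,19) vs β=6 → FL=S FR=S RL=S RR=W
t=37: phase=(17,18,15,12) vs β=6 → FL=W FR=W RL=W RR=W

t=10: FL=W FR=W RL=W RR=S
t=11: FL=W FR=W RL=W RR=W
t=21: FL=S FR=S RL=W RR=W
t=22: FL=S FR=S RL=S RR=W
t=23: FL=S FR=S RL=S RR=W
t=24: FL=S FR=S RL=S RR=W
t=37: FL=W FR=W RL=W RR=W


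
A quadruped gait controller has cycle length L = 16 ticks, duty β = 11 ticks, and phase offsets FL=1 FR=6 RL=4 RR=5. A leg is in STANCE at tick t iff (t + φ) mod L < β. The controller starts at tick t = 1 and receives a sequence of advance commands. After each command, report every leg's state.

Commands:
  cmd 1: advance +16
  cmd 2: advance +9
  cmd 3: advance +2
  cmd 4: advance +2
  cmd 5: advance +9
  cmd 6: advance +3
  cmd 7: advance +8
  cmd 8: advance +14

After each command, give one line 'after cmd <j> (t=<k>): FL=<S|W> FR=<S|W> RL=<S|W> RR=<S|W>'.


start t=1: FL=S FR=S RL=S RR=S
cmd 1: advance +16 → t=17, phase=(2,7,5,6) → FL=S FR=S RL=S RR=S
cmd 2: advance +9 → t=26, phase=(11,0,14,15) → FL=W FR=S RL=W RR=W
cmd 3: advance +2 → t=28, phase=(13,2,0,1) → FL=W FR=S RL=S RR=S
cmd 4: advance +2 → t=30, phase=(15,4,2,3) → FL=W FR=S RL=S RR=S
cmd 5: advance +9 → t=39, phase=(8,13,11,12) → FL=S FR=W RL=W RR=W
cmd 6: advance +3 → t=42, phase=(11,0,14,15) → FL=W FR=S RL=W RR=W
cmd 7: advance +8 → t=50, phase=(3,8,6,7) → FL=S FR=S RL=S RR=S
cmd 8: advance +14 → t=64, phase=(1,6,4,5) → FL=S FR=S RL=S RR=S

after cmd 1 (t=17): FL=S FR=S RL=S RR=S
after cmd 2 (t=26): FL=W FR=S RL=W RR=W
after cmd 3 (t=28): FL=W FR=S RL=S RR=S
after cmd 4 (t=30): FL=W FR=S RL=S RR=S
after cmd 5 (t=39): FL=S FR=W RL=W RR=W
after cmd 6 (t=42): FL=W FR=S RL=W RR=W
after cmd 7 (t=50): FL=S FR=S RL=S RR=S
after cmd 8 (t=64): FL=S FR=S RL=S RR=S


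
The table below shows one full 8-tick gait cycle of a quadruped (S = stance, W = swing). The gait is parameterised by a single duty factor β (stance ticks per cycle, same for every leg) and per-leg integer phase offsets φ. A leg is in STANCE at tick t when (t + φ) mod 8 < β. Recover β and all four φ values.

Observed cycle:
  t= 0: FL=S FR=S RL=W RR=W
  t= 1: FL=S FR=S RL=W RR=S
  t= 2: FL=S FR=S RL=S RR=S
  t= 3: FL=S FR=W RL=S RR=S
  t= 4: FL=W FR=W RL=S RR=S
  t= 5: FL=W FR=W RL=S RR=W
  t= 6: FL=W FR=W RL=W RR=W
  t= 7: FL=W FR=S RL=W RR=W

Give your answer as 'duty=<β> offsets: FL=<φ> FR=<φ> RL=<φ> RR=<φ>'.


duty=4 offsets: FL=0 FR=1 RL=6 RR=7

duty β = stance ticks per leg = 4
FL: stance ticks = 4; W→S at t=0 → φ=0
FR: stance ticks = 4; W→S at t=7 → φ=1
RL: stance ticks = 4; W→S at t=2 → φ=6
RR: stance ticks = 4; W→S at t=1 → φ=7


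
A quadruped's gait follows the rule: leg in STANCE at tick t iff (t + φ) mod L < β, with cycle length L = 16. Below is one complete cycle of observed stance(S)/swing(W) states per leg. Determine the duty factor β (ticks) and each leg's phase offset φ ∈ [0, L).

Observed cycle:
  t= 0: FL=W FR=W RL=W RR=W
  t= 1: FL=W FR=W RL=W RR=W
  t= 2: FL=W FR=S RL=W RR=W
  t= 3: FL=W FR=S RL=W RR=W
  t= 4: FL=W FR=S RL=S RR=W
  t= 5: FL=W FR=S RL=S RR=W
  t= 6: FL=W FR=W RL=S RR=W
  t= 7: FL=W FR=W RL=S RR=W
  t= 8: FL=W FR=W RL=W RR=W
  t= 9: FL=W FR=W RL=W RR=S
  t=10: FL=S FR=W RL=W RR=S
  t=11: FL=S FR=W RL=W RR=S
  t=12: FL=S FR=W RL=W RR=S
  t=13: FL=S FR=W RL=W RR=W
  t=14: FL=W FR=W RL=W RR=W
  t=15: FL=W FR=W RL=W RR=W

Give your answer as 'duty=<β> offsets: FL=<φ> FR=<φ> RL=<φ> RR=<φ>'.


duty β = stance ticks per leg = 4
FL: stance ticks = 4; W→S at t=10 → φ=6
FR: stance ticks = 4; W→S at t=2 → φ=14
RL: stance ticks = 4; W→S at t=4 → φ=12
RR: stance ticks = 4; W→S at t=9 → φ=7

duty=4 offsets: FL=6 FR=14 RL=12 RR=7


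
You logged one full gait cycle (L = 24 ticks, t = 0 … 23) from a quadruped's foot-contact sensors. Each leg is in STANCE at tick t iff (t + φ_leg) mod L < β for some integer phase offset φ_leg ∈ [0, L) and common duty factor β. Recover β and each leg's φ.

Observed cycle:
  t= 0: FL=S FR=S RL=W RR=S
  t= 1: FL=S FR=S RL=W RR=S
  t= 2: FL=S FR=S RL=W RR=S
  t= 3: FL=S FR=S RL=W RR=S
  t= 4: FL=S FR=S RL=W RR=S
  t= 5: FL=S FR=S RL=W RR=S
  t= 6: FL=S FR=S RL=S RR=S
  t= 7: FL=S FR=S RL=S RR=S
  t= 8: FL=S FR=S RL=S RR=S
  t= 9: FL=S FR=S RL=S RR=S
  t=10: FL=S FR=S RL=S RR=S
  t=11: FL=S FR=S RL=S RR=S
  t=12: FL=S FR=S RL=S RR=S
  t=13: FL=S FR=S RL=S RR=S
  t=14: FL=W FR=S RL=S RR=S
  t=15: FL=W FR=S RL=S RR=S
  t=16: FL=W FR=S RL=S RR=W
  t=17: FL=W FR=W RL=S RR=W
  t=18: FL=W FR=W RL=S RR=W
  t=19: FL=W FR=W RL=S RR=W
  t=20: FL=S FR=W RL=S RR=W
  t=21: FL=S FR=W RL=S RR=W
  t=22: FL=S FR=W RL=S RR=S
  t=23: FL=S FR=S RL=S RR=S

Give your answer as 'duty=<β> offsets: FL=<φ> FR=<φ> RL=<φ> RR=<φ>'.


duty β = stance ticks per leg = 18
FL: stance ticks = 18; W→S at t=20 → φ=4
FR: stance ticks = 18; W→S at t=23 → φ=1
RL: stance ticks = 18; W→S at t=6 → φ=18
RR: stance ticks = 18; W→S at t=22 → φ=2

duty=18 offsets: FL=4 FR=1 RL=18 RR=2


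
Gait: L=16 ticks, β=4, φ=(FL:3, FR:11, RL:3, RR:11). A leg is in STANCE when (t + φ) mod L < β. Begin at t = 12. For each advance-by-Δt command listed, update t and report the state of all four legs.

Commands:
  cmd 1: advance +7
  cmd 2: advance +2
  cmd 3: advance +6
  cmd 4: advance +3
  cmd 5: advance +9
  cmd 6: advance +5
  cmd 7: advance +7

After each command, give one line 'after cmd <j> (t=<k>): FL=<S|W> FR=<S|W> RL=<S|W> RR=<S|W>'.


after cmd 1 (t=19): FL=W FR=W RL=W RR=W
after cmd 2 (t=21): FL=W FR=S RL=W RR=S
after cmd 3 (t=27): FL=W FR=W RL=W RR=W
after cmd 4 (t=30): FL=S FR=W RL=S RR=W
after cmd 5 (t=39): FL=W FR=S RL=W RR=S
after cmd 6 (t=44): FL=W FR=W RL=W RR=W
after cmd 7 (t=51): FL=W FR=W RL=W RR=W

start t=12: FL=W FR=W RL=W RR=W
cmd 1: advance +7 → t=19, phase=(6,14,6,14) → FL=W FR=W RL=W RR=W
cmd 2: advance +2 → t=21, phase=(8,0,8,0) → FL=W FR=S RL=W RR=S
cmd 3: advance +6 → t=27, phase=(14,6,14,6) → FL=W FR=W RL=W RR=W
cmd 4: advance +3 → t=30, phase=(1,9,1,9) → FL=S FR=W RL=S RR=W
cmd 5: advance +9 → t=39, phase=(10,2,10,2) → FL=W FR=S RL=W RR=S
cmd 6: advance +5 → t=44, phase=(15,7,15,7) → FL=W FR=W RL=W RR=W
cmd 7: advance +7 → t=51, phase=(6,14,6,14) → FL=W FR=W RL=W RR=W


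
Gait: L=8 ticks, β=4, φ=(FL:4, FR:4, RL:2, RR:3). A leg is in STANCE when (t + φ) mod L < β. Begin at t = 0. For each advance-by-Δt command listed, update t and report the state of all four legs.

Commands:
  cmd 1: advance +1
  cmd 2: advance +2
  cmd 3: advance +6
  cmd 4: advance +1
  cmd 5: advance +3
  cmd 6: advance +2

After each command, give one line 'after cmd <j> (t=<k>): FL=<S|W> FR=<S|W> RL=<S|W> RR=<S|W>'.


start t=0: FL=W FR=W RL=S RR=S
cmd 1: advance +1 → t=1, phase=(5,5,3,4) → FL=W FR=W RL=S RR=W
cmd 2: advance +2 → t=3, phase=(7,7,5,6) → FL=W FR=W RL=W RR=W
cmd 3: advance +6 → t=9, phase=(5,5,3,4) → FL=W FR=W RL=S RR=W
cmd 4: advance +1 → t=10, phase=(6,6,4,5) → FL=W FR=W RL=W RR=W
cmd 5: advance +3 → t=13, phase=(1,1,7,0) → FL=S FR=S RL=W RR=S
cmd 6: advance +2 → t=15, phase=(3,3,1,2) → FL=S FR=S RL=S RR=S

after cmd 1 (t=1): FL=W FR=W RL=S RR=W
after cmd 2 (t=3): FL=W FR=W RL=W RR=W
after cmd 3 (t=9): FL=W FR=W RL=S RR=W
after cmd 4 (t=10): FL=W FR=W RL=W RR=W
after cmd 5 (t=13): FL=S FR=S RL=W RR=S
after cmd 6 (t=15): FL=S FR=S RL=S RR=S


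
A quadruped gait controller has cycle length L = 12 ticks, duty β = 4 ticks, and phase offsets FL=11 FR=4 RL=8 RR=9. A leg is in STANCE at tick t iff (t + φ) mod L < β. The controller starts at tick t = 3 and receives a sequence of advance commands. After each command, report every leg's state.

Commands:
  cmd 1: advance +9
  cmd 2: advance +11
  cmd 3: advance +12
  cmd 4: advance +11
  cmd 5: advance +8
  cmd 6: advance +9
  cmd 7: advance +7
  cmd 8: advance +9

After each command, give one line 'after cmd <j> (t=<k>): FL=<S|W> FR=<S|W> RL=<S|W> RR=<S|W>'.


start t=3: FL=S FR=W RL=W RR=S
cmd 1: advance +9 → t=12, phase=(11,4,8,9) → FL=W FR=W RL=W RR=W
cmd 2: advance +11 → t=23, phase=(10,3,7,8) → FL=W FR=S RL=W RR=W
cmd 3: advance +12 → t=35, phase=(10,3,7,8) → FL=W FR=S RL=W RR=W
cmd 4: advance +11 → t=46, phase=(9,2,6,7) → FL=W FR=S RL=W RR=W
cmd 5: advance +8 → t=54, phase=(5,10,2,3) → FL=W FR=W RL=S RR=S
cmd 6: advance +9 → t=63, phase=(2,7,11,0) → FL=S FR=W RL=W RR=S
cmd 7: advance +7 → t=70, phase=(9,2,6,7) → FL=W FR=S RL=W RR=W
cmd 8: advance +9 → t=79, phase=(6,11,3,4) → FL=W FR=W RL=S RR=W

after cmd 1 (t=12): FL=W FR=W RL=W RR=W
after cmd 2 (t=23): FL=W FR=S RL=W RR=W
after cmd 3 (t=35): FL=W FR=S RL=W RR=W
after cmd 4 (t=46): FL=W FR=S RL=W RR=W
after cmd 5 (t=54): FL=W FR=W RL=S RR=S
after cmd 6 (t=63): FL=S FR=W RL=W RR=S
after cmd 7 (t=70): FL=W FR=S RL=W RR=W
after cmd 8 (t=79): FL=W FR=W RL=S RR=W


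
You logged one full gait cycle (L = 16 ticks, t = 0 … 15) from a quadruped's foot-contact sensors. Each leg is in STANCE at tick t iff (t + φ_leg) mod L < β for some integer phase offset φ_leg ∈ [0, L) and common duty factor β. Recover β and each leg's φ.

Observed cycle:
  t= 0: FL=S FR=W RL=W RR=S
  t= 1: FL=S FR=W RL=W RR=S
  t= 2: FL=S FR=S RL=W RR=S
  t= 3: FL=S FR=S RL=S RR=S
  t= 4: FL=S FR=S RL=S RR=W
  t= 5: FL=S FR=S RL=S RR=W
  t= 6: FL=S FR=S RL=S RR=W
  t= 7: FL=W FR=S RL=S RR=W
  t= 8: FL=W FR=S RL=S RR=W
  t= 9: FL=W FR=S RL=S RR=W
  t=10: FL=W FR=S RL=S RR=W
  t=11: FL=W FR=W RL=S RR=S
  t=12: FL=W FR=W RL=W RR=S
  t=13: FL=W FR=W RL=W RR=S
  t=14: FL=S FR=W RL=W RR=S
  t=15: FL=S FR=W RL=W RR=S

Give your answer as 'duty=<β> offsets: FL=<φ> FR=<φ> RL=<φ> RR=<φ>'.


duty=9 offsets: FL=2 FR=14 RL=13 RR=5

duty β = stance ticks per leg = 9
FL: stance ticks = 9; W→S at t=14 → φ=2
FR: stance ticks = 9; W→S at t=2 → φ=14
RL: stance ticks = 9; W→S at t=3 → φ=13
RR: stance ticks = 9; W→S at t=11 → φ=5
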